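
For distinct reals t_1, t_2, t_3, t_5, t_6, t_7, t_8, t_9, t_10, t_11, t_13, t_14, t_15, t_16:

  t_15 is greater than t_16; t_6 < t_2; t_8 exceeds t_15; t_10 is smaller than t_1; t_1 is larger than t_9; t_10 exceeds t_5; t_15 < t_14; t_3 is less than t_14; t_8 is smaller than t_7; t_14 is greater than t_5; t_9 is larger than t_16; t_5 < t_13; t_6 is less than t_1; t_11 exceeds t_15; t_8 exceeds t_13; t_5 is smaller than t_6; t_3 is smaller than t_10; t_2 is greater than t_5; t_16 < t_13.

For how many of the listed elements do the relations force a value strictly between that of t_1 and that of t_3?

1

The relations place t_3 below t_1. An element lies strictly between them when it is forced above t_3 and also forced below t_1.
Above t_3: {t_14, t_10}. Below t_1: {t_5, t_6, t_16, t_9, t_10}.
Intersection: {t_10} — 1.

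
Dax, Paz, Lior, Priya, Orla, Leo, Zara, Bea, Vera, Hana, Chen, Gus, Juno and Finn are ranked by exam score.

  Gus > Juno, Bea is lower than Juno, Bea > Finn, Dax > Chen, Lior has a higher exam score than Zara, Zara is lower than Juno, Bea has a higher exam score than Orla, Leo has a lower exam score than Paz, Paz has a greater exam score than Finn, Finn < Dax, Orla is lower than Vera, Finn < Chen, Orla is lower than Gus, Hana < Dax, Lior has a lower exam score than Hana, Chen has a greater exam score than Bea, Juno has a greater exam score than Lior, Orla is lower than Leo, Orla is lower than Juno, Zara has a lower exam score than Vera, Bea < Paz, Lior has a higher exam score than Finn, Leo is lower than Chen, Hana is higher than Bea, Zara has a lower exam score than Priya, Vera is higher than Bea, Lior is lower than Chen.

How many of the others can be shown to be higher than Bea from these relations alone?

7

From Bea the given relations immediately reach Hana, Vera, Juno, Chen, Paz.
From those, Dax, Gus — 7 in total.
No other element is forced above Bea by the given relations, so the count is 7.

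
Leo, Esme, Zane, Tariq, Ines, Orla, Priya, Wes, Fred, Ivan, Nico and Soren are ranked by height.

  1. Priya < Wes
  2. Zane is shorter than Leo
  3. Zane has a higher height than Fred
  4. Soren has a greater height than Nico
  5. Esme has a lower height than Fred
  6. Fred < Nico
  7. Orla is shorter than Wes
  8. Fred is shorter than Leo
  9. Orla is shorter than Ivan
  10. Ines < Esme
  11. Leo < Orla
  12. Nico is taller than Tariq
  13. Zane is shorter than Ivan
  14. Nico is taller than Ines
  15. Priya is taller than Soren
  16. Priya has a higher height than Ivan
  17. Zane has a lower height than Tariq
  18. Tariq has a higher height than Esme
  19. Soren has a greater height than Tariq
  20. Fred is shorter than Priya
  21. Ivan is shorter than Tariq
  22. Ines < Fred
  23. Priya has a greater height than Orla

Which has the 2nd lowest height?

Chaining the given pairs: Ines < Esme < Fred < Zane < Leo < Orla < Ivan < Tariq < Nico < Soren < Priya < Wes.
The 2nd smallest is Esme.

Esme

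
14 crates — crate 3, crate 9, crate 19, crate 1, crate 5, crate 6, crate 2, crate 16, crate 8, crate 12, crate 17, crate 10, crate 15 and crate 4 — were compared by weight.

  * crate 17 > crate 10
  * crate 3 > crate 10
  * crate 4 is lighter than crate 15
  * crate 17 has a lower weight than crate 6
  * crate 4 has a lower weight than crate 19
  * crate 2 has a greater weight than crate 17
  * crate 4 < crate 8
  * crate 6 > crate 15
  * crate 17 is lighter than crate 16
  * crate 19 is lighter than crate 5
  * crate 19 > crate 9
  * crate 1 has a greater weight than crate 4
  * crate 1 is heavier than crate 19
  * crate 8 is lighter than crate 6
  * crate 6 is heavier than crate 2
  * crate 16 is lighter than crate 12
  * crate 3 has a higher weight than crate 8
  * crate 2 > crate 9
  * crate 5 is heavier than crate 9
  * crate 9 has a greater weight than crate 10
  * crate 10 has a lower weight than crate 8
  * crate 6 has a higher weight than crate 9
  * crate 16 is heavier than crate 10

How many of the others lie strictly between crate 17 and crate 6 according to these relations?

1

Chaining upward from crate 17 reaches: crate 16, crate 2, crate 12.
Chaining downward from crate 6 reaches: crate 4, crate 10, crate 9, crate 15, crate 2, crate 8.
Strictly between crate 17 and crate 6 are those in both lists: crate 2 — 1 element.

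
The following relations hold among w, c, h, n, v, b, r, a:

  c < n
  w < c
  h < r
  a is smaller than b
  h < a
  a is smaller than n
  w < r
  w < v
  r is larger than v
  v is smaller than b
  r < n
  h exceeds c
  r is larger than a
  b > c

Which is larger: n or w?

n

Link the given pairs in sequence: w < c; c < h; h < a; a < r; r < n.
Chaining these gives w < c < h < a < r < n.
So w < n; n is the larger of the two.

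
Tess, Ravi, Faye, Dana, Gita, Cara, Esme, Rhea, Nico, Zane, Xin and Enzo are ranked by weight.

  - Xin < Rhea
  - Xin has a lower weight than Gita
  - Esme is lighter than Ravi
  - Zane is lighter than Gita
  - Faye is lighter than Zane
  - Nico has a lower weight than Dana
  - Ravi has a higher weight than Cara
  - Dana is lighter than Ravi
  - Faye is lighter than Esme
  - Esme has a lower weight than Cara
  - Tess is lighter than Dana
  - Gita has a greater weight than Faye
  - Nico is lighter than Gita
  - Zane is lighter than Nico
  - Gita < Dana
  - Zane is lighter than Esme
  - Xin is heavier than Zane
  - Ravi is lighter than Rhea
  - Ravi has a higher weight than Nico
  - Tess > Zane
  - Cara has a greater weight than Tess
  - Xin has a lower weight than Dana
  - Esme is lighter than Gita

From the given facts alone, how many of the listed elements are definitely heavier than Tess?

Directly above Tess: Cara, Dana.
One step further: Ravi (3 so far).
One step further: Rhea (4 so far).
Nothing else is reachable above Tess; 4 in all.

4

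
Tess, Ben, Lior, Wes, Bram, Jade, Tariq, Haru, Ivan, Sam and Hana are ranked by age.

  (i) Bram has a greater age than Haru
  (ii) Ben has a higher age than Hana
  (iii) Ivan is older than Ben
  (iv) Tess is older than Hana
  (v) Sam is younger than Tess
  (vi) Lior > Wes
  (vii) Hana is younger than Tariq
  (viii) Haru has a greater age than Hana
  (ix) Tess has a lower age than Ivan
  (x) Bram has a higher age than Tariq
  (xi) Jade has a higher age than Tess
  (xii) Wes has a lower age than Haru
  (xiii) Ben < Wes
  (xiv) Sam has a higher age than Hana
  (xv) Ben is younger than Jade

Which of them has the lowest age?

Hana

Chaining upward from Hana: directly above it, Ben, Sam, Tariq, Haru, Tess; then Wes, Bram, Ivan, Jade; then Lior.
That covers every other element, and nothing is given below Hana, so Hana is the lowest age.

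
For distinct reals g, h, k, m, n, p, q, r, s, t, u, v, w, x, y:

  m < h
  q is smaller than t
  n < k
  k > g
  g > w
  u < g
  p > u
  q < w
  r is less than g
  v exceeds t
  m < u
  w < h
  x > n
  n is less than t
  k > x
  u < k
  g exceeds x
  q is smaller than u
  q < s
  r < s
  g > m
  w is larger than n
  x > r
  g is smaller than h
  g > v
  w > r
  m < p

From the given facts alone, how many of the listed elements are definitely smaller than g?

From g the given relations immediately reach m, u, r, x, v, w.
From those, q, n, t — 9 in total.
No other element is forced below g by the given relations, so the count is 9.

9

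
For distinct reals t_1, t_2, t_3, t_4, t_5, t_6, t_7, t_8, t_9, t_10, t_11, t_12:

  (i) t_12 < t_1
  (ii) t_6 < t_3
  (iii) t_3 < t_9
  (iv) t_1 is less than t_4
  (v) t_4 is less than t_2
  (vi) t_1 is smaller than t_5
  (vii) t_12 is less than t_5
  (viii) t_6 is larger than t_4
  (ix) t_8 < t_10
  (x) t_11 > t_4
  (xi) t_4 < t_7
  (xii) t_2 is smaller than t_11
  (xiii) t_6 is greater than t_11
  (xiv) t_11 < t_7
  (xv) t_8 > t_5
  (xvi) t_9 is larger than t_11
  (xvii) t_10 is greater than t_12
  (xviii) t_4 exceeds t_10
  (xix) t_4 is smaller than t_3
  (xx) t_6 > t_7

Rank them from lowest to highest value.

The consecutive links are each given: t_12 < t_1; t_1 < t_5; t_5 < t_8; t_8 < t_10; t_10 < t_4; t_4 < t_2; t_2 < t_11; t_11 < t_7; t_7 < t_6; t_6 < t_3; t_3 < t_9.

t_12 < t_1 < t_5 < t_8 < t_10 < t_4 < t_2 < t_11 < t_7 < t_6 < t_3 < t_9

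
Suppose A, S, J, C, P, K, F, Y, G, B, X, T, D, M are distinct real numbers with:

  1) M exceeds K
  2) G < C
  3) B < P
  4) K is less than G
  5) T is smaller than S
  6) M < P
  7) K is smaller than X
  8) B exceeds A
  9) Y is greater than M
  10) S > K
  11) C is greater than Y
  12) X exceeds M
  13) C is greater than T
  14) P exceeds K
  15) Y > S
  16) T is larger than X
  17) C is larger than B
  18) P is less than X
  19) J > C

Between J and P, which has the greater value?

Following the relations from P: P < X < T < S < Y < C < J.
So P < J; J is the larger of the two.

J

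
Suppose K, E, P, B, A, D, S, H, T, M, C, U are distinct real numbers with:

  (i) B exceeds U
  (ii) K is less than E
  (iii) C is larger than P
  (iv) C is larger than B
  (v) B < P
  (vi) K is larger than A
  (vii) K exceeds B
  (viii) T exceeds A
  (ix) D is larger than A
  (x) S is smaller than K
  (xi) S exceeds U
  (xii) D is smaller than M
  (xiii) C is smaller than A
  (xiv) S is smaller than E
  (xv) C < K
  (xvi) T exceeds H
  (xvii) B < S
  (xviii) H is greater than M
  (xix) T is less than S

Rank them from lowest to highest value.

U < B < P < C < A < D < M < H < T < S < K < E

Each adjacent pair is fixed by a given relation: U < B; B < P; P < C; C < A; A < D; D < M; M < H; H < T; T < S; S < K; K < E. Chaining them end to end gives the full order.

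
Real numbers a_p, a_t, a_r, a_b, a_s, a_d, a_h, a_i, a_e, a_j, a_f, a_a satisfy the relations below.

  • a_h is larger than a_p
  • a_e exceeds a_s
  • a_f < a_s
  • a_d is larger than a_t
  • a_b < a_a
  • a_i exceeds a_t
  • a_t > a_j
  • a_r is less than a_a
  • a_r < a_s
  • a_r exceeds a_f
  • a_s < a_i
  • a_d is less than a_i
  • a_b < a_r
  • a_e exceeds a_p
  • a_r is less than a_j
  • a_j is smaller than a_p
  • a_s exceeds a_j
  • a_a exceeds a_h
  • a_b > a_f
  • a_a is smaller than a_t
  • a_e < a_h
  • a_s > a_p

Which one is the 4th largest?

a_a

Piecing the relations together gives one ordering: a_f < a_b < a_r < a_j < a_p < a_s < a_e < a_h < a_a < a_t < a_d < a_i.
The 4th largest is a_a.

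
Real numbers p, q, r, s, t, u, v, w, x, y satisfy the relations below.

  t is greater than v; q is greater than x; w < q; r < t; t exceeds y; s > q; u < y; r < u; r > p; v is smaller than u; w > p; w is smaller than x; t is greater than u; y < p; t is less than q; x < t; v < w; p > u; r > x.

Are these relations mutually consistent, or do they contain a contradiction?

inconsistent

We have r < u stated directly, yet also u < y < p < w < x < r by chaining the others — so u < r. Contradiction.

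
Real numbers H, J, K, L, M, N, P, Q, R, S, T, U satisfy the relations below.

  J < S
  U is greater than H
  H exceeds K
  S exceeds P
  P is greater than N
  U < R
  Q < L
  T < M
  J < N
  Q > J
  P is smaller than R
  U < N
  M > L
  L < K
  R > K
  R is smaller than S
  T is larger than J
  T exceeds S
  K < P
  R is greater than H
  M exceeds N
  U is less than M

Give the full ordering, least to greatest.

The consecutive links are each given: J < Q; Q < L; L < K; K < H; H < U; U < N; N < P; P < R; R < S; S < T; T < M.

J < Q < L < K < H < U < N < P < R < S < T < M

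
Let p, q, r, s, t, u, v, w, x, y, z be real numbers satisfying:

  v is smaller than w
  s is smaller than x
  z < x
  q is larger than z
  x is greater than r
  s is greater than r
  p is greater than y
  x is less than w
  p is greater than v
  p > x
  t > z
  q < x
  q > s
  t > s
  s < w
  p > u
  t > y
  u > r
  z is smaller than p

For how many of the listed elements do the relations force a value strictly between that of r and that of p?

Chaining upward from r reaches: s, q, u, x, w, t.
Chaining downward from p reaches: v, z, s, y, q, u, x.
Strictly between r and p are those in both lists: s, q, u, x — 4 elements.

4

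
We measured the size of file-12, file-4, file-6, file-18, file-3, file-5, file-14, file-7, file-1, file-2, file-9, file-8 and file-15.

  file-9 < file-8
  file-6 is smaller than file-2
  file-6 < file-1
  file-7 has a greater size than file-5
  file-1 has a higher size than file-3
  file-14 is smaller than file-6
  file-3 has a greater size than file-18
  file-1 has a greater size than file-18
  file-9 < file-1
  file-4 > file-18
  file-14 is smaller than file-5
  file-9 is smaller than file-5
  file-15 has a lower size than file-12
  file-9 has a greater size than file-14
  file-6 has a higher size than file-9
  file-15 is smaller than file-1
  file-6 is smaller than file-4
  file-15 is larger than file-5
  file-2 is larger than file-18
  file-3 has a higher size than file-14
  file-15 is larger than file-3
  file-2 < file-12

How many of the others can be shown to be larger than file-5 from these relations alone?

From file-5 the given relations immediately reach file-15, file-7.
From those, file-12, file-1 — 4 in total.
No other element is forced above file-5 by the given relations, so the count is 4.

4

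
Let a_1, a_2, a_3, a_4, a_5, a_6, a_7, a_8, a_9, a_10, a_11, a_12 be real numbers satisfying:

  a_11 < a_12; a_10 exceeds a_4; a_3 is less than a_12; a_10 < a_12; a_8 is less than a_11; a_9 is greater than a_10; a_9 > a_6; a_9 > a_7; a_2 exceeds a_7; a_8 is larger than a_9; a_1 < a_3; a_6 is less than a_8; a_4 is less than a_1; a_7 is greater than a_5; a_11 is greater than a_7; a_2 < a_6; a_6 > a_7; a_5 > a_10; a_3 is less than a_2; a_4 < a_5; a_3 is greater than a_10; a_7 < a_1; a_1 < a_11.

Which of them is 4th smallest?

Chaining the given pairs: a_4 < a_10 < a_5 < a_7 < a_1 < a_3 < a_2 < a_6 < a_9 < a_8 < a_11 < a_12.
The 4th smallest is a_7.

a_7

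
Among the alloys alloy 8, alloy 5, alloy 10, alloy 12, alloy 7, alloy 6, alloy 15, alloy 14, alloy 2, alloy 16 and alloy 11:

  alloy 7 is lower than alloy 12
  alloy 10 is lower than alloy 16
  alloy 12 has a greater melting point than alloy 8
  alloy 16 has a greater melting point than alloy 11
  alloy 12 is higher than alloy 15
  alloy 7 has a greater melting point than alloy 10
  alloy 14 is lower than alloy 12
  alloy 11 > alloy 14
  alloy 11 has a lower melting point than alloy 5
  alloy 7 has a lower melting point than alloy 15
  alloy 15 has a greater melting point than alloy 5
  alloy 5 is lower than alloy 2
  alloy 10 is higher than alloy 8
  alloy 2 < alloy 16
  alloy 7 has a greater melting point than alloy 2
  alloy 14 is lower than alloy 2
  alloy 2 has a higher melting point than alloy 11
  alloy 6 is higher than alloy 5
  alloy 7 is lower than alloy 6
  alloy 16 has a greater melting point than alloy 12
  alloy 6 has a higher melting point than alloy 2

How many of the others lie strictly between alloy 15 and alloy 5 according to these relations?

Chaining upward from alloy 5 reaches: alloy 2, alloy 7, alloy 12, alloy 6, alloy 16.
Chaining downward from alloy 15 reaches: alloy 8, alloy 14, alloy 11, alloy 10, alloy 2, alloy 7.
Strictly between alloy 5 and alloy 15 are those in both lists: alloy 2, alloy 7 — 2 elements.

2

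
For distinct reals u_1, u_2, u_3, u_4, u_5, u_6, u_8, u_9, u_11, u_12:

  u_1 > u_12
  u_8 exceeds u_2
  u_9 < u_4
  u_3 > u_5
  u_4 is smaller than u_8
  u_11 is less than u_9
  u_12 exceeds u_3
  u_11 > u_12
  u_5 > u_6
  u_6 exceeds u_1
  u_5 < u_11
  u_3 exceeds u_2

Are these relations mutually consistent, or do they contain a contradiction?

We have u_5 < u_3 stated directly, yet also u_3 < u_12 < u_1 < u_6 < u_5 by chaining the others — so u_3 < u_5. Contradiction.

inconsistent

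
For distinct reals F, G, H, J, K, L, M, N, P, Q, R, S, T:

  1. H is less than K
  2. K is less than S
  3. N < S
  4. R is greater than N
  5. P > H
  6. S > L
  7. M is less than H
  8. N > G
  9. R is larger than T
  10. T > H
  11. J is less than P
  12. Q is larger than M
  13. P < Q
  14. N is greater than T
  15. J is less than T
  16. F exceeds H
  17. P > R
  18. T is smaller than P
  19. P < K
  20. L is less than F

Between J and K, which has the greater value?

The relevant relations are J < T; T < N; N < R; R < P; P < K.
Together: J < T < N < R < P < K.
So J < K; K is the larger of the two.

K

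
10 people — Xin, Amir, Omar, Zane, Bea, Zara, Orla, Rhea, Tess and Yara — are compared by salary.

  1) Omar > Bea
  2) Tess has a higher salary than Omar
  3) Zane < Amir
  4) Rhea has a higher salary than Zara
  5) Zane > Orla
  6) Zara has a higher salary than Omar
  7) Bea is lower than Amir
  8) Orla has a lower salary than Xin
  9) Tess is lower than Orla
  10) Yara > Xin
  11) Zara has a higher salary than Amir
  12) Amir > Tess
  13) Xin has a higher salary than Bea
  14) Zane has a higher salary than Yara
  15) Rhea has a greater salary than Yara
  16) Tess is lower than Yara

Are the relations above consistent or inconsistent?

consistent

The single ordering Bea < Omar < Tess < Orla < Xin < Yara < Zane < Amir < Zara < Rhea satisfies every listed relation, so no contradiction arises.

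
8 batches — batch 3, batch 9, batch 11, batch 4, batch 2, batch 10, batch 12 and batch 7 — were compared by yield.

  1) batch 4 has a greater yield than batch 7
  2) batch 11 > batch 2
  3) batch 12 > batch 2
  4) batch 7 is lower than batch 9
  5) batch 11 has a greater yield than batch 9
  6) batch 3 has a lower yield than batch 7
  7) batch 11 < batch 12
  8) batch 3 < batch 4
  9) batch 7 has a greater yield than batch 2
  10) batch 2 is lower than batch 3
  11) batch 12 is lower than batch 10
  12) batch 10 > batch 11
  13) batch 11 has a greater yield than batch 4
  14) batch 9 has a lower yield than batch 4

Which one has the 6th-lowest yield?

Piecing the relations together gives one ordering: batch 2 < batch 3 < batch 7 < batch 9 < batch 4 < batch 11 < batch 12 < batch 10.
Counting 6 from the smallest end gives batch 11.

batch 11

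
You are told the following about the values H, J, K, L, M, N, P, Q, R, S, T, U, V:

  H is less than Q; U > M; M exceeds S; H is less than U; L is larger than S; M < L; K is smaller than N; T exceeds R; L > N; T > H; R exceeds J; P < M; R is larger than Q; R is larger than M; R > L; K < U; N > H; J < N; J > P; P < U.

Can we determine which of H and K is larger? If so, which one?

undetermined

Following every chain through H: above H we get Q, N, U, L, R, T.
K is not reached, and no chain runs the other way from K to H.
So the given relations leave the order of H and K undetermined.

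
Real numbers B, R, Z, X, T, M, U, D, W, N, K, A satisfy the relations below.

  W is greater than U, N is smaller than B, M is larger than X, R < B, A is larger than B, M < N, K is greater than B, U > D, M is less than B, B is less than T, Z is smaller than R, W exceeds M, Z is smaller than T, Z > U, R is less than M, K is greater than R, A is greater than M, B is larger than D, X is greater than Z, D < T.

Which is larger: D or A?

A

Chaining the given relations: D < U < Z < R < B < A.
So D < A; A is the larger of the two.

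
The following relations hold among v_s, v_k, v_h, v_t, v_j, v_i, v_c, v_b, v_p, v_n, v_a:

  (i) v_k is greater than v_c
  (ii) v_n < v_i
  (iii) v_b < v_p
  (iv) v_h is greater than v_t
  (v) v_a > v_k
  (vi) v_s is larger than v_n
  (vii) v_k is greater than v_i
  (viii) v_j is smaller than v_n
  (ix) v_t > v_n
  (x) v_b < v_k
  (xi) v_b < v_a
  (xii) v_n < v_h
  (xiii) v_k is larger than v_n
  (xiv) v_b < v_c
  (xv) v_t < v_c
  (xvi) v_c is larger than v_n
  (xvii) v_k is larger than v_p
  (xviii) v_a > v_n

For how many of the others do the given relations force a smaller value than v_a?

8

From v_a the given relations immediately reach v_b, v_n, v_k.
From those, v_j, v_p, v_c, v_i — 7 in total.
From those, v_t — 8 in total.
No other element is forced below v_a by the given relations, so the count is 8.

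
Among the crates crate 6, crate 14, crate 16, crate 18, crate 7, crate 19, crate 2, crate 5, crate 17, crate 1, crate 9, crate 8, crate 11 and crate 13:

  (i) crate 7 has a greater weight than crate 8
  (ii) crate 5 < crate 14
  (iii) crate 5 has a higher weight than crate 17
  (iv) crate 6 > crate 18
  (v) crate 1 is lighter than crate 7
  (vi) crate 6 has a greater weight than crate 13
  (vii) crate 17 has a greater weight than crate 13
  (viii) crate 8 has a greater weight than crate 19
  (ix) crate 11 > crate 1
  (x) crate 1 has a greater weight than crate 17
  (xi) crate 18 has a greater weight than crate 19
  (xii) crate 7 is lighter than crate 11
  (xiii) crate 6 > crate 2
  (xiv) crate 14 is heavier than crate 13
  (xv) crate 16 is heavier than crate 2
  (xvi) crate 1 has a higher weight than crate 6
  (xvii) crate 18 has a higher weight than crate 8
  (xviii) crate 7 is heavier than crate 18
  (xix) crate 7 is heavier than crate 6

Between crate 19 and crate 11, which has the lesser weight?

crate 19

crate 19 < crate 8 and crate 8 < crate 18 give crate 19 < crate 18.
With crate 18 < crate 6: crate 19 < crate 8 < crate 18 < crate 6.
With crate 6 < crate 1: crate 19 < crate 8 < crate 18 < crate 6 < crate 1.
With crate 1 < crate 11: crate 19 < crate 8 < crate 18 < crate 6 < crate 1 < crate 11.
So crate 19 < crate 11; crate 19 is the lighter of the two.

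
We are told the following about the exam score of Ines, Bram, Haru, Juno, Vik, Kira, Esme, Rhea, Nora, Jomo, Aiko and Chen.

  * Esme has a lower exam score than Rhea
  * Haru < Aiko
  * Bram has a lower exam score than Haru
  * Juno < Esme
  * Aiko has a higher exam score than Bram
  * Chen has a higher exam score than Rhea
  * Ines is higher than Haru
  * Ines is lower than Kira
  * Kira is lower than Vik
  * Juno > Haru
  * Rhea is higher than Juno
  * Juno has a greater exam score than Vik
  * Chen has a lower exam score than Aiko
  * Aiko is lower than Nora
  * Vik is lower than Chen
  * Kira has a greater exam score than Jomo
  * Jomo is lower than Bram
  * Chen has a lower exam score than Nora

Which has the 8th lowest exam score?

Piecing the relations together gives one ordering: Jomo < Bram < Haru < Ines < Kira < Vik < Juno < Esme < Rhea < Chen < Aiko < Nora.
The 8th smallest is Esme.

Esme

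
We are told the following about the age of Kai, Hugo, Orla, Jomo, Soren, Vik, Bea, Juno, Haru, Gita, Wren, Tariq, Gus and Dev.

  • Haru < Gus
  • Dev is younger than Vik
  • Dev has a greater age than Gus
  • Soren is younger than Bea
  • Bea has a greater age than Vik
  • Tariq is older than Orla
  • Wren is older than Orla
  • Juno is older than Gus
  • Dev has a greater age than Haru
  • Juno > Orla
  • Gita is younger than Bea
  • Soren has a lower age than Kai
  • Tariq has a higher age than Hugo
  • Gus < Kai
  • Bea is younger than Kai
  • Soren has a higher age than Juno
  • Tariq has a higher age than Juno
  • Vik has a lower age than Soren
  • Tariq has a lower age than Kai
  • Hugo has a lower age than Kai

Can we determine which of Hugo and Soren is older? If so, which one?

Following every chain through Soren: above Soren we get Bea, Kai; below Soren we get Haru, Gus, Orla, Dev, Vik, Juno.
Hugo is not reached, and no chain runs the other way from Hugo to Soren.
So the given relations leave the order of Soren and Hugo undetermined.

undetermined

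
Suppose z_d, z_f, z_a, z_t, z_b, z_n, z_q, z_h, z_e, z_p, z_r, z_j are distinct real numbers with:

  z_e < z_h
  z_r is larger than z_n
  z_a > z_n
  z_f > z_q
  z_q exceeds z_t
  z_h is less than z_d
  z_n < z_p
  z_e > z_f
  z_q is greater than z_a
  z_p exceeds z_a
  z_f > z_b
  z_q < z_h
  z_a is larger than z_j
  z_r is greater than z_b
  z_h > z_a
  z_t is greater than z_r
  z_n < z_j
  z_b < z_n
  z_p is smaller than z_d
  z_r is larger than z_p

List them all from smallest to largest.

z_b < z_n < z_j < z_a < z_p < z_r < z_t < z_q < z_f < z_e < z_h < z_d

The consecutive links are each given: z_b < z_n; z_n < z_j; z_j < z_a; z_a < z_p; z_p < z_r; z_r < z_t; z_t < z_q; z_q < z_f; z_f < z_e; z_e < z_h; z_h < z_d.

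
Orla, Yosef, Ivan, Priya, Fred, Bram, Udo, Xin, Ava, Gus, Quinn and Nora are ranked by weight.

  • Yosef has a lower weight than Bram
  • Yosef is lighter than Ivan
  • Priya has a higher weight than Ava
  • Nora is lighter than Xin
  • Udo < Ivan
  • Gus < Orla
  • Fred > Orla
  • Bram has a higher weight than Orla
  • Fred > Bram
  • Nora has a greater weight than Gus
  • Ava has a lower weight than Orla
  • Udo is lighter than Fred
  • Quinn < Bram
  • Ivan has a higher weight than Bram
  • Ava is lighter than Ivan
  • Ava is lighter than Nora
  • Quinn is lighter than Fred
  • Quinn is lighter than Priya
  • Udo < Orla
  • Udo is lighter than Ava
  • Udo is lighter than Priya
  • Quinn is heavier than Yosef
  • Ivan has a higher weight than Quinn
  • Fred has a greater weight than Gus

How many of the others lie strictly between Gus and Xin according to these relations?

1

The relations place Gus below Xin. An element lies strictly between them when it is forced above Gus and also forced below Xin.
Above Gus: {Orla, Nora, Bram, Ivan, Fred}. Below Xin: {Udo, Ava, Nora}.
Intersection: {Nora} — 1.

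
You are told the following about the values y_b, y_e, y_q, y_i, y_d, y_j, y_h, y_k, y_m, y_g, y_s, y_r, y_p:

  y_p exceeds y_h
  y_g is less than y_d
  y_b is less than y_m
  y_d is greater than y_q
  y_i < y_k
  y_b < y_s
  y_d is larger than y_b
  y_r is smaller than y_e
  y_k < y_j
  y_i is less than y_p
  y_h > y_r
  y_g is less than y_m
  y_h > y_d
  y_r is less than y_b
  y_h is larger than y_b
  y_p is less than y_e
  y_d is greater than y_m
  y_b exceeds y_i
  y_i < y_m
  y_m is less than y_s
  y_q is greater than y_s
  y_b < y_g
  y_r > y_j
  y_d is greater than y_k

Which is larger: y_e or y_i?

y_e

The relevant relations are y_i < y_k; y_k < y_j; y_j < y_r; y_r < y_b; y_b < y_g; y_g < y_m; y_m < y_s; y_s < y_q; y_q < y_d; y_d < y_h; y_h < y_p; y_p < y_e.
Chaining these gives y_i < y_k < y_j < y_r < y_b < y_g < y_m < y_s < y_q < y_d < y_h < y_p < y_e.
So y_i < y_e; y_e is the larger of the two.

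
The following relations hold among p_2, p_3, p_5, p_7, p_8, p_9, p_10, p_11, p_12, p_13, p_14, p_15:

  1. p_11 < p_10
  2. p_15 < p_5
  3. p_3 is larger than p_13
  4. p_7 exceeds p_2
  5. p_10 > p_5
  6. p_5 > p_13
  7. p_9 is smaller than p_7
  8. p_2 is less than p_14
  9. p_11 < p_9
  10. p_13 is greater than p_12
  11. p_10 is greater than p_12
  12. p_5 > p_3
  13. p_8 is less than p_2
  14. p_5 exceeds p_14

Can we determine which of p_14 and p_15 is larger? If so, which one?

undetermined

Following every chain through p_15: above p_15 we get p_5, p_10.
p_14 is not reached, and no chain runs the other way from p_14 to p_15.
So the given relations leave the order of p_15 and p_14 undetermined.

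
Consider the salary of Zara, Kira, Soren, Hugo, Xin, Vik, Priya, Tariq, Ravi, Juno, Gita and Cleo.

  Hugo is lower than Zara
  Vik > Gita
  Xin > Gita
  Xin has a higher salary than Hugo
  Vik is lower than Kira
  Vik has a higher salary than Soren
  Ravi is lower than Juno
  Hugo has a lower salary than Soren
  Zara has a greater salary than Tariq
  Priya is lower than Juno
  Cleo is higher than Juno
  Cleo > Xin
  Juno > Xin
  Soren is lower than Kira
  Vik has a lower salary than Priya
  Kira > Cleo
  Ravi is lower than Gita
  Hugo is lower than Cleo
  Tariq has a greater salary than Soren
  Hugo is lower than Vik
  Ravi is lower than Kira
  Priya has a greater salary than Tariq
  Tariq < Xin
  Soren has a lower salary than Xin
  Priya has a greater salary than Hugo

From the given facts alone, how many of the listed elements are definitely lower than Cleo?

From Cleo the given relations immediately reach Hugo, Xin, Juno.
From those, Soren, Ravi, Tariq, Gita, Priya — 8 in total.
From those, Vik — 9 in total.
Nothing else is reachable below Cleo; 9 in all.

9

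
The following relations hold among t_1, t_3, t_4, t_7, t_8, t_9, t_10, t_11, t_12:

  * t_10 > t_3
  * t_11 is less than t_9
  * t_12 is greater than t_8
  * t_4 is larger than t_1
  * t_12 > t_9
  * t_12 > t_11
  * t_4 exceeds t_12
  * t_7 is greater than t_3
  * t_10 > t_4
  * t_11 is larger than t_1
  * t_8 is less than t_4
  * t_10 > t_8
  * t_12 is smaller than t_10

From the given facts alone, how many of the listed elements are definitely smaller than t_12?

Directly below t_12: t_8, t_11, t_9.
One step further: t_1 (4 so far).
Nothing else is reachable below t_12; 4 in all.

4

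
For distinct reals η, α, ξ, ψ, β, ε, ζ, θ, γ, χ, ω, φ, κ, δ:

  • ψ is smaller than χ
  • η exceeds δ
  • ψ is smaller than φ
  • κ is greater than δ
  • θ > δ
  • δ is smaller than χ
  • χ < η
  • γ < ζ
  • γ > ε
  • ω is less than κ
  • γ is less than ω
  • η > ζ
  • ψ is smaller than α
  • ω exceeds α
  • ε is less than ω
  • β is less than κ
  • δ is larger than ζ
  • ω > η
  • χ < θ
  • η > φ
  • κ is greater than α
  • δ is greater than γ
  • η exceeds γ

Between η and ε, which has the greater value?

Chaining the given relations: ε < γ < ζ < δ < χ < η.
So ε < η; η is the larger of the two.

η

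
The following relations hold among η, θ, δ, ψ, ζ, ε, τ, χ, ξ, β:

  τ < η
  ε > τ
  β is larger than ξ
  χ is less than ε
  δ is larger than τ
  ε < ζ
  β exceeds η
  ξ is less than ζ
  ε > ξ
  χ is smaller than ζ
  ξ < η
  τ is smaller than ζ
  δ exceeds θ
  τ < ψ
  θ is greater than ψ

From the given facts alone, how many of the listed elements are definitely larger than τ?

7

Directly above τ: ψ, η, ε, δ, ζ.
One step further: θ, β (7 so far).
No other element is forced above τ by the given relations, so the count is 7.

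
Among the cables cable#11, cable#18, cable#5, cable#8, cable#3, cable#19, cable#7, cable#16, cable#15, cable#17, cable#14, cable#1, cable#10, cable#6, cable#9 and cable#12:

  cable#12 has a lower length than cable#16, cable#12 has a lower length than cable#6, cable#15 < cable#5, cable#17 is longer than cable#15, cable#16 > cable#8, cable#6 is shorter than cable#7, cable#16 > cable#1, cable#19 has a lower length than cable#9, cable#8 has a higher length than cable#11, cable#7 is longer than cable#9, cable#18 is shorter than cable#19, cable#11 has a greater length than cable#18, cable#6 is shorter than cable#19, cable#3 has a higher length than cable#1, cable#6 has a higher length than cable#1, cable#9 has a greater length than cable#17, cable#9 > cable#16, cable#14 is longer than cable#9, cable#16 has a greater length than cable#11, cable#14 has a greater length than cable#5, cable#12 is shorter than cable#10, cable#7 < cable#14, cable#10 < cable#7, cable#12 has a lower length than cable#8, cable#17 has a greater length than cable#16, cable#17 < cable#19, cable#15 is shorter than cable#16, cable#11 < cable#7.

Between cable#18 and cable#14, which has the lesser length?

cable#18

Following the relations from cable#18: cable#18 < cable#11 < cable#8 < cable#16 < cable#17 < cable#19 < cable#9 < cable#7 < cable#14.
So cable#18 < cable#14; cable#18 is the shorter of the two.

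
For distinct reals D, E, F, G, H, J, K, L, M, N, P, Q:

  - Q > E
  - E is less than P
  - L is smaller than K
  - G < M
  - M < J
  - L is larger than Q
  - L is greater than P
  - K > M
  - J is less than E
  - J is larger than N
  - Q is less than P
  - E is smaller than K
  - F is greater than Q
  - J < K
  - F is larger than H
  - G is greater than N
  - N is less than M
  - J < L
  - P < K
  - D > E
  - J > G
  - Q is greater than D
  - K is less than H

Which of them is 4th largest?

L

The consecutive relations fix a unique order: N < G < M < J < E < D < Q < P < L < K < H < F.
Counting 4 from the largest end gives L.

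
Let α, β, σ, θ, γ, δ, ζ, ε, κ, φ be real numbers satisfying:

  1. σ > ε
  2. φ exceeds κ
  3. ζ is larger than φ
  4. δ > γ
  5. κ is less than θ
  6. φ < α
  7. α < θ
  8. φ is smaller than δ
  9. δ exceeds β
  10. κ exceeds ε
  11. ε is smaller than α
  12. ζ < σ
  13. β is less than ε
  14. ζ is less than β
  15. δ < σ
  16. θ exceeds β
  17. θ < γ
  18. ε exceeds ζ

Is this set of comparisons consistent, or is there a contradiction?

We have φ < ζ stated directly, yet also ζ < β < ε < κ < φ by chaining the others — so ζ < φ. Contradiction.

inconsistent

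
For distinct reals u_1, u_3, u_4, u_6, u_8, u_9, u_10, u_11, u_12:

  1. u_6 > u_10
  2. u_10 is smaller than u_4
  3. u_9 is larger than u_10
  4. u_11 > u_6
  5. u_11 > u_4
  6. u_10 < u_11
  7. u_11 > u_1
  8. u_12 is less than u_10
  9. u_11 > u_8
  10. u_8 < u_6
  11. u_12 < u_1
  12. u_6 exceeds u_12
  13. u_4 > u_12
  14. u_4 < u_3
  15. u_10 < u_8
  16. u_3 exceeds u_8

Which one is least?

Chaining upward from u_12: directly above it, u_10, u_4, u_6, u_1; then u_8, u_9, u_3, u_11.
That covers every other element, and nothing is given below u_12, so u_12 is the least.

u_12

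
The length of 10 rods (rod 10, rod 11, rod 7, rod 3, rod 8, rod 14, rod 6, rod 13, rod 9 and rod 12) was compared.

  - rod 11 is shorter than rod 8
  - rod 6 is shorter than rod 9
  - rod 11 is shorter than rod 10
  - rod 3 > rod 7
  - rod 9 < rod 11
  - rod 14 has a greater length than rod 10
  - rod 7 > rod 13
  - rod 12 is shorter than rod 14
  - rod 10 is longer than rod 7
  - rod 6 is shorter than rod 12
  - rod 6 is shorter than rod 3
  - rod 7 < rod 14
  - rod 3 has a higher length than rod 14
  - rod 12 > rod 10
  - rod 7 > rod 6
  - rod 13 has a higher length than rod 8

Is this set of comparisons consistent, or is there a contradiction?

Every relation is compatible with rod 6 < rod 9 < rod 11 < rod 8 < rod 13 < rod 7 < rod 10 < rod 12 < rod 14 < rod 3; the set is consistent.

consistent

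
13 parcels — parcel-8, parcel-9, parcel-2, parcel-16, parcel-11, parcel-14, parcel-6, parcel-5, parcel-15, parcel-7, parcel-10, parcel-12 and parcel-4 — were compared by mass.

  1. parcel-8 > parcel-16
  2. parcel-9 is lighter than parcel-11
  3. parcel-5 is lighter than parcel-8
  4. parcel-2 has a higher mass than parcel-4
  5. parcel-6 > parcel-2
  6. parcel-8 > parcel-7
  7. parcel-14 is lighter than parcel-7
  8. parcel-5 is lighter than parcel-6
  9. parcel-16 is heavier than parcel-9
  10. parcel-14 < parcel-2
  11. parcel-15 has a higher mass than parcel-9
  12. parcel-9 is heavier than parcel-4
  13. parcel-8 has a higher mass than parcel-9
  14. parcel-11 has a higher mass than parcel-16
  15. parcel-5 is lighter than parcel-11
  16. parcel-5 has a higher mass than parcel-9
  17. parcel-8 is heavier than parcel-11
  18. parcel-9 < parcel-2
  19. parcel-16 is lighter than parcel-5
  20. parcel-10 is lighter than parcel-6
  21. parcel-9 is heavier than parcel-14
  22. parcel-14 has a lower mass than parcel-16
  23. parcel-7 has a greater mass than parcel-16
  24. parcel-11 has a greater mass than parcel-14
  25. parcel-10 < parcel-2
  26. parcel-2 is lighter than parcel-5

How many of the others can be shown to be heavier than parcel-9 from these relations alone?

From parcel-9 the given relations immediately reach parcel-16, parcel-2, parcel-5, parcel-15, parcel-11, parcel-8.
From those, parcel-7, parcel-6 — 8 in total.
No other element is forced above parcel-9 by the given relations, so the count is 8.

8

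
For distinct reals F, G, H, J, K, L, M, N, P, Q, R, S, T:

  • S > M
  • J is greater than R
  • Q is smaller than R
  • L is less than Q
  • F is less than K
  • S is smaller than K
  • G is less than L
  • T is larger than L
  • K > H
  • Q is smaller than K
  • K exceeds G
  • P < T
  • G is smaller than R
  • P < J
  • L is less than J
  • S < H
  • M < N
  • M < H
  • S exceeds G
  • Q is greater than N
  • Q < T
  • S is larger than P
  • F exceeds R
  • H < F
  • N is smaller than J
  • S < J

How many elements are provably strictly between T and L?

Chaining upward from L reaches: Q, R, F, J, K.
Chaining downward from T reaches: P, G, M, N, Q.
Strictly between L and T are those in both lists: Q — 1 element.

1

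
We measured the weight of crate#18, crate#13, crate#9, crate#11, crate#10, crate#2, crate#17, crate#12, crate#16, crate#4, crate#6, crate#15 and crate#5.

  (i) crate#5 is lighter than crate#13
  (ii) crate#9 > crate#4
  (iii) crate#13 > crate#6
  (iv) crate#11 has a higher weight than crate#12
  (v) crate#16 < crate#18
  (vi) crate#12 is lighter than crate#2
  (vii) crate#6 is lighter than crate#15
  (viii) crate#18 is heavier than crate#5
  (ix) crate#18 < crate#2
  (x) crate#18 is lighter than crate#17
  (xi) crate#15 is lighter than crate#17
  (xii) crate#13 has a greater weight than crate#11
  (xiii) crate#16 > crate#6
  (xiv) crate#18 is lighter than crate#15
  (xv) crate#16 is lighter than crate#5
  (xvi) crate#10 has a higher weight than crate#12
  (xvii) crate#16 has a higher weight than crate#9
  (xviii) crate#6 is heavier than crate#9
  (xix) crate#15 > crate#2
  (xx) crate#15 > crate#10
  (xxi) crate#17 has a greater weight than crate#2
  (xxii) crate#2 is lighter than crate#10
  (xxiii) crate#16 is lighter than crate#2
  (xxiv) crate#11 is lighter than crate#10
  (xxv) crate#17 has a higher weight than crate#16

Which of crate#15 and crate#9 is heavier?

Chaining the given relations: crate#9 < crate#6 < crate#16 < crate#5 < crate#18 < crate#2 < crate#10 < crate#15.
So crate#9 < crate#15; crate#15 is the heavier of the two.

crate#15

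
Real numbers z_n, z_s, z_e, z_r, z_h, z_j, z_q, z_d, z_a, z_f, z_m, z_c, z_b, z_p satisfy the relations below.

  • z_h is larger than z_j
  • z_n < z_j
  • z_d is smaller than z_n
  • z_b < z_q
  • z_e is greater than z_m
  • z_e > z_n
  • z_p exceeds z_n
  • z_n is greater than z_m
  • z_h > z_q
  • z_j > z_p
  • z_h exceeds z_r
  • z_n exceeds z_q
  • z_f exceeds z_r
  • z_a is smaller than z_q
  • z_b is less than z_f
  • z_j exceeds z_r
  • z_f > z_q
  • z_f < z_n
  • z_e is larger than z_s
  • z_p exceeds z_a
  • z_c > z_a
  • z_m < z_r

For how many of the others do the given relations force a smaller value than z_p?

Directly below z_p: z_a, z_n.
One step further: z_q, z_m, z_f, z_d (6 so far).
One step further: z_b, z_r (8 so far).
Nothing else is reachable below z_p; 8 in all.

8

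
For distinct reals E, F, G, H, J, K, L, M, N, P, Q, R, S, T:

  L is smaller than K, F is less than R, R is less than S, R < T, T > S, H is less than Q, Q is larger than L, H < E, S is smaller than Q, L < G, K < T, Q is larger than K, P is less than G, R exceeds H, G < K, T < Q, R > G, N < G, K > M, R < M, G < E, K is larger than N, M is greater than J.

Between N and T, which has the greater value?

T

Chaining the given relations: N < G < R < M < K < T.
So N < T; T is the larger of the two.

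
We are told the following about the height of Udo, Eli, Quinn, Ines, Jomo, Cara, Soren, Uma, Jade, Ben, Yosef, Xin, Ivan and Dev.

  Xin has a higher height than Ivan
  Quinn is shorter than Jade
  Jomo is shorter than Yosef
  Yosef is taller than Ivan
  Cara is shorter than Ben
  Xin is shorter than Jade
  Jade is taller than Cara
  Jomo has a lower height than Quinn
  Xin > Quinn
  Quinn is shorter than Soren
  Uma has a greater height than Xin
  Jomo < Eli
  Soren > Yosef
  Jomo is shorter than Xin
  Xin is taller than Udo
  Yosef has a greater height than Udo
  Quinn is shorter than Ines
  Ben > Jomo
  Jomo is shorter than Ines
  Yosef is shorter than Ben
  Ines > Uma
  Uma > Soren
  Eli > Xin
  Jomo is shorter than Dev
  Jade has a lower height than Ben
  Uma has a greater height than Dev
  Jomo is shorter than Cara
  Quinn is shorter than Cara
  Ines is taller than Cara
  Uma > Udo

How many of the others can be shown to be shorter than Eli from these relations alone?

From Eli the given relations immediately reach Jomo, Xin.
From those, Ivan, Udo, Quinn — 5 in total.
Nothing else is reachable below Eli; 5 in all.

5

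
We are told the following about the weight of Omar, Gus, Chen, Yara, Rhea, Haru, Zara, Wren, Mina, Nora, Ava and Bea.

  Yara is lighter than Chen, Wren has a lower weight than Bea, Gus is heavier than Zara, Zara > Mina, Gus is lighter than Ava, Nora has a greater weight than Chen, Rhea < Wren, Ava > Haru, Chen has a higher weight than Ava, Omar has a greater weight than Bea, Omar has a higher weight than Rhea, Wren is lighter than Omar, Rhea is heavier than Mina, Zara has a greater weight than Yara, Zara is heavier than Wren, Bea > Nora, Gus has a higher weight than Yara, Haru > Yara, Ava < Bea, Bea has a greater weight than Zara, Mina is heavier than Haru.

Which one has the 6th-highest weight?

Piecing the relations together gives one ordering: Yara < Haru < Mina < Rhea < Wren < Zara < Gus < Ava < Chen < Nora < Bea < Omar.
The 6th largest is Gus.

Gus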